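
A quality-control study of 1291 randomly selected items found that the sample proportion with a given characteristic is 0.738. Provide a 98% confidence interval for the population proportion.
(0.710, 0.766)

Proportion CI:
SE = √(p̂(1-p̂)/n) = √(0.738 · 0.262 / 1291) = 0.01224

z* = 2.326
Margin = z* · SE = 2.326 · 0.01224 = 0.0285

CI: 0.738 ± 0.0285 = (0.710, 0.766)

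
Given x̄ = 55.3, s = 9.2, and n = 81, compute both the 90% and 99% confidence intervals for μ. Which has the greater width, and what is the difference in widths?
99% CI is wider by 2.00

df = 80
90% CI: t* = 1.664, (53.60, 57.00), width = 2 · t* · s/√n = 3.40
99% CI: t* = 2.639, (52.60, 58.00), width = 2 · t* · s/√n = 5.40

The 99% CI is wider by 5.40 - 3.40 = 2.00.
Higher confidence requires a wider interval.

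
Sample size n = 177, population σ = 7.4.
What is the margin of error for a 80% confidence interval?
Margin of error = 0.71

Margin of error = z* · σ/√n
= 1.282 · 7.4/√177
= 1.282 · 7.4/13.3041
= 0.71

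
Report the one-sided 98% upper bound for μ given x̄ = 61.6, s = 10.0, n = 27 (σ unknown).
μ ≤ 65.76

Upper bound (one-sided):
t* = 2.162 (one-sided for 98%)
Upper bound = x̄ + t* · s/√n = 61.6 + 2.162 · 10.0/√27 = 65.76

We are 98% confident that μ ≤ 65.76.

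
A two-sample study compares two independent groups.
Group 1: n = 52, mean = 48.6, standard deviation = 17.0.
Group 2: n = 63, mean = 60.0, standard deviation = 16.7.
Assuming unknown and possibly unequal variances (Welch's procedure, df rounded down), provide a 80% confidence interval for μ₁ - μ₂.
(-15.47, -7.33)

Difference: x̄₁ - x̄₂ = -11.40
SE = √(s₁²/n₁ + s₂²/n₂) = √(17.0²/52 + 16.7²/63) = 3.1598
df = 108.16 → 108 (Welch–Satterthwaite, rounded down)
t* = 1.289

CI: -11.40 ± 1.289 · 3.1598 = -11.40 ± 4.07 = (-15.47, -7.33)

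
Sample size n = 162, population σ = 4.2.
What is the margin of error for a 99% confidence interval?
Margin of error = 0.85

Margin of error = z* · σ/√n
= 2.576 · 4.2/√162
= 2.576 · 4.2/12.7279
= 0.85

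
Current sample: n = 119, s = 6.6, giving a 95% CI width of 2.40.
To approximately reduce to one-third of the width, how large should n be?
n ≈ 1071

CI width ∝ 1/√n
To reduce width by factor 3, need √n to grow by 3 → need 3² = 9 times as many samples.

Current: n = 119, width = 2.40
New: n = 1071, width ≈ 0.79

Width reduced by factor of 2.40/0.79 = 3.04.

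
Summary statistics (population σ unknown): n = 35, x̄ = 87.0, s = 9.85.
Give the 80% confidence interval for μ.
(84.82, 89.18)

t-interval (σ unknown):
df = n - 1 = 34
t* = 1.307 for 80% confidence

Margin of error = t* · s/√n = 1.307 · 9.85/√35 = 2.18

CI: (84.82, 89.18)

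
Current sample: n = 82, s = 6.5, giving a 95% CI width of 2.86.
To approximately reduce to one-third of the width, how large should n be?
n ≈ 738

CI width ∝ 1/√n
To reduce width by factor 3, need √n to grow by 3 → need 3² = 9 times as many samples.

Current: n = 82, width = 2.86
New: n = 738, width ≈ 0.94

Width reduced by factor of 2.86/0.94 = 3.04.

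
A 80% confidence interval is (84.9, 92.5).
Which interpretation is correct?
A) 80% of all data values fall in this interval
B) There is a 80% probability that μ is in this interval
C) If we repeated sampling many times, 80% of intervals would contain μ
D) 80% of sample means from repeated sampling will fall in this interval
C

A) Wrong — a CI is about the parameter μ, not individual data values.
B) Wrong — μ is fixed; the randomness lives in the interval, not in μ.
C) Correct — this is the frequentist long-run coverage interpretation.
D) Wrong — coverage applies to intervals containing μ, not to future x̄ values.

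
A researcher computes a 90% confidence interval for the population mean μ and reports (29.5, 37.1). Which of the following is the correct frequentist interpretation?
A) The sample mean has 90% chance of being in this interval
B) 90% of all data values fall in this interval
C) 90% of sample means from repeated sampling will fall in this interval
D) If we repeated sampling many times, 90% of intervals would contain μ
D

A) Wrong — x̄ is observed and sits in the interval by construction.
B) Wrong — a CI is about the parameter μ, not individual data values.
C) Wrong — coverage applies to intervals containing μ, not to future x̄ values.
D) Correct — this is the frequentist long-run coverage interpretation.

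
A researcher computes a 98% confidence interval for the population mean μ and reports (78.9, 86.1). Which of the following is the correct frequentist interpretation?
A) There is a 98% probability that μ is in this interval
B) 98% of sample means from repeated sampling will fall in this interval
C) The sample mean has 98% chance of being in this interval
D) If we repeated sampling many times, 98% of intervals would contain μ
D

A) Wrong — μ is fixed; the randomness lives in the interval, not in μ.
B) Wrong — coverage applies to intervals containing μ, not to future x̄ values.
C) Wrong — x̄ is observed and sits in the interval by construction.
D) Correct — this is the frequentist long-run coverage interpretation.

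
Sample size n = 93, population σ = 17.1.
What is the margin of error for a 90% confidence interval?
Margin of error = 2.92

Margin of error = z* · σ/√n
= 1.645 · 17.1/√93
= 1.645 · 17.1/9.6437
= 2.92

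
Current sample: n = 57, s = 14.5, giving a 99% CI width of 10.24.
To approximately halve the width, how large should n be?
n ≈ 228

CI width ∝ 1/√n
To reduce width by factor 2, need √n to grow by 2 → need 2² = 4 times as many samples.

Current: n = 57, width = 10.24
New: n = 228, width ≈ 4.99

Width reduced by factor of 10.24/4.99 = 2.05.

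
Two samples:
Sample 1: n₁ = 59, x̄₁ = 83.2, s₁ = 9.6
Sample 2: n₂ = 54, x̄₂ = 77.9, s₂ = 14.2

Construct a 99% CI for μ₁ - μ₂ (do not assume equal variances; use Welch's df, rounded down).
(-0.75, 11.35)

Difference: x̄₁ - x̄₂ = 5.30
SE = √(s₁²/n₁ + s₂²/n₂) = √(9.6²/59 + 14.2²/54) = 2.3013
df = 91.92 → 91 (Welch–Satterthwaite, rounded down)
t* = 2.631

CI: 5.30 ± 2.631 · 2.3013 = 5.30 ± 6.05 = (-0.75, 11.35)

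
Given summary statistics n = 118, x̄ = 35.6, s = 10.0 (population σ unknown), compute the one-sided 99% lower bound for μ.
μ ≥ 33.43

Lower bound (one-sided):
t* = 2.359 (one-sided for 99%)
Lower bound = x̄ - t* · s/√n = 35.6 - 2.359 · 10.0/√118 = 33.43

We are 99% confident that μ ≥ 33.43.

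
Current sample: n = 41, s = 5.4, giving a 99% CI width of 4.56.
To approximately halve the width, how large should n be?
n ≈ 164

CI width ∝ 1/√n
To reduce width by factor 2, need √n to grow by 2 → need 2² = 4 times as many samples.

Current: n = 41, width = 4.56
New: n = 164, width ≈ 2.20

Width reduced by factor of 4.56/2.20 = 2.07.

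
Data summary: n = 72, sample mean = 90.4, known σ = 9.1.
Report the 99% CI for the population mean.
(87.64, 93.16)

z-interval (σ known):
z* = 2.576 for 99% confidence

Margin of error = z* · σ/√n = 2.576 · 9.1/√72 = 2.76

CI: (90.4 - 2.76, 90.4 + 2.76) = (87.64, 93.16)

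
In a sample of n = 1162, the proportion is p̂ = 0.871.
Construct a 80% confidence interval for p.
(0.858, 0.884)

Proportion CI:
SE = √(p̂(1-p̂)/n) = √(0.871 · 0.129 / 1162) = 0.00983

z* = 1.282
Margin = z* · SE = 1.282 · 0.00983 = 0.0126

CI: 0.871 ± 0.0126 = (0.858, 0.884)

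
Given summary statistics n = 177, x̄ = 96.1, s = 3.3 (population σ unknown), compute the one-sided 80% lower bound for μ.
μ ≥ 95.89

Lower bound (one-sided):
t* = 0.844 (one-sided for 80%)
Lower bound = x̄ - t* · s/√n = 96.1 - 0.844 · 3.3/√177 = 95.89

We are 80% confident that μ ≥ 95.89.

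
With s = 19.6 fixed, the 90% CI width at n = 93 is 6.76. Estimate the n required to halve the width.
n ≈ 372

CI width ∝ 1/√n
To reduce width by factor 2, need √n to grow by 2 → need 2² = 4 times as many samples.

Current: n = 93, width = 6.76
New: n = 372, width ≈ 3.35

Width reduced by factor of 6.76/3.35 = 2.02.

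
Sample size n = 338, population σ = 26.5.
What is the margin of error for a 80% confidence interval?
Margin of error = 1.85

Margin of error = z* · σ/√n
= 1.282 · 26.5/√338
= 1.282 · 26.5/18.3848
= 1.85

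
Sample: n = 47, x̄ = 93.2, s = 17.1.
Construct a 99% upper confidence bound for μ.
μ ≤ 99.21

Upper bound (one-sided):
t* = 2.410 (one-sided for 99%)
Upper bound = x̄ + t* · s/√n = 93.2 + 2.410 · 17.1/√47 = 99.21

We are 99% confident that μ ≤ 99.21.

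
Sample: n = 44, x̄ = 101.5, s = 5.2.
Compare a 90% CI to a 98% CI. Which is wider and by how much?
98% CI is wider by 1.15

df = 43
90% CI: t* = 1.681, (100.18, 102.82), width = 2 · t* · s/√n = 2.64
98% CI: t* = 2.416, (99.61, 103.39), width = 2 · t* · s/√n = 3.79

The 98% CI is wider by 3.79 - 2.64 = 1.15.
Higher confidence requires a wider interval.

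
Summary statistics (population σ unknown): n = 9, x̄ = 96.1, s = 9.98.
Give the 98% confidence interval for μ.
(86.47, 105.73)

t-interval (σ unknown):
df = n - 1 = 8
t* = 2.896 for 98% confidence

Margin of error = t* · s/√n = 2.896 · 9.98/√9 = 9.63

CI: (86.47, 105.73)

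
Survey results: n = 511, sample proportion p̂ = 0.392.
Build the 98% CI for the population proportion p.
(0.342, 0.442)

Proportion CI:
SE = √(p̂(1-p̂)/n) = √(0.392 · 0.608 / 511) = 0.02160

z* = 2.326
Margin = z* · SE = 2.326 · 0.02160 = 0.0502

CI: 0.392 ± 0.0502 = (0.342, 0.442)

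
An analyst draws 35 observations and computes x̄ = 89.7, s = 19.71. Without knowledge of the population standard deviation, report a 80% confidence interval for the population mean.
(85.35, 94.05)

t-interval (σ unknown):
df = n - 1 = 34
t* = 1.307 for 80% confidence

Margin of error = t* · s/√n = 1.307 · 19.71/√35 = 4.35

CI: (85.35, 94.05)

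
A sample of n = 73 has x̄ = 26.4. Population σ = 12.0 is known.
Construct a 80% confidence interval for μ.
(24.60, 28.20)

z-interval (σ known):
z* = 1.282 for 80% confidence

Margin of error = z* · σ/√n = 1.282 · 12.0/√73 = 1.80

CI: (26.4 - 1.80, 26.4 + 1.80) = (24.60, 28.20)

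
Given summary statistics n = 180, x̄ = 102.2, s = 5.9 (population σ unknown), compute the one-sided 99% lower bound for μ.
μ ≥ 101.17

Lower bound (one-sided):
t* = 2.347 (one-sided for 99%)
Lower bound = x̄ - t* · s/√n = 102.2 - 2.347 · 5.9/√180 = 101.17

We are 99% confident that μ ≥ 101.17.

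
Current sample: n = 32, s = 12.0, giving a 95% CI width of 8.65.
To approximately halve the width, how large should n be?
n ≈ 128

CI width ∝ 1/√n
To reduce width by factor 2, need √n to grow by 2 → need 2² = 4 times as many samples.

Current: n = 32, width = 8.65
New: n = 128, width ≈ 4.20

Width reduced by factor of 8.65/4.20 = 2.06.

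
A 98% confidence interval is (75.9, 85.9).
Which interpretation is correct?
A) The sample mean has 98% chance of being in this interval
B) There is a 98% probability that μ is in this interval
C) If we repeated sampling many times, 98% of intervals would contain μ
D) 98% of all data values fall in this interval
C

A) Wrong — x̄ is observed and sits in the interval by construction.
B) Wrong — μ is fixed; the randomness lives in the interval, not in μ.
C) Correct — this is the frequentist long-run coverage interpretation.
D) Wrong — a CI is about the parameter μ, not individual data values.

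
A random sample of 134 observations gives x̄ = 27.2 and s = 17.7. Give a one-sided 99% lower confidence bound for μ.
μ ≥ 23.60

Lower bound (one-sided):
t* = 2.355 (one-sided for 99%)
Lower bound = x̄ - t* · s/√n = 27.2 - 2.355 · 17.7/√134 = 23.60

We are 99% confident that μ ≥ 23.60.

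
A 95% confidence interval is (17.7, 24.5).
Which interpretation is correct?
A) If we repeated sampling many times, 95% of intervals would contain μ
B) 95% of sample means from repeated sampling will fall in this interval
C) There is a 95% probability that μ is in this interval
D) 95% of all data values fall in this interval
A

A) Correct — this is the frequentist long-run coverage interpretation.
B) Wrong — coverage applies to intervals containing μ, not to future x̄ values.
C) Wrong — μ is fixed; the randomness lives in the interval, not in μ.
D) Wrong — a CI is about the parameter μ, not individual data values.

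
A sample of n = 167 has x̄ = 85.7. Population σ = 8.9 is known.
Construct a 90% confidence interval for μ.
(84.57, 86.83)

z-interval (σ known):
z* = 1.645 for 90% confidence

Margin of error = z* · σ/√n = 1.645 · 8.9/√167 = 1.13

CI: (85.7 - 1.13, 85.7 + 1.13) = (84.57, 86.83)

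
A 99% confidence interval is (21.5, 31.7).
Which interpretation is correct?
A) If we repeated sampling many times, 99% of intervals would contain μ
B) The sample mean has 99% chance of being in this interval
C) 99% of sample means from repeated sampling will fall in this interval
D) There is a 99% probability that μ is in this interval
A

A) Correct — this is the frequentist long-run coverage interpretation.
B) Wrong — x̄ is observed and sits in the interval by construction.
C) Wrong — coverage applies to intervals containing μ, not to future x̄ values.
D) Wrong — μ is fixed; the randomness lives in the interval, not in μ.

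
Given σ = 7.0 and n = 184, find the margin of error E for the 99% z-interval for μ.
Margin of error = 1.33

Margin of error = z* · σ/√n
= 2.576 · 7.0/√184
= 2.576 · 7.0/13.5647
= 1.33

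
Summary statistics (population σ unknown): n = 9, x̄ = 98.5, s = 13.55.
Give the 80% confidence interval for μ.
(92.19, 104.81)

t-interval (σ unknown):
df = n - 1 = 8
t* = 1.397 for 80% confidence

Margin of error = t* · s/√n = 1.397 · 13.55/√9 = 6.31

CI: (92.19, 104.81)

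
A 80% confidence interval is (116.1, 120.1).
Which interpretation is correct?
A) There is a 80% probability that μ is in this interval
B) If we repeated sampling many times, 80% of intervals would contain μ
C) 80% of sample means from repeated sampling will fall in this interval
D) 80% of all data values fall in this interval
B

A) Wrong — μ is fixed; the randomness lives in the interval, not in μ.
B) Correct — this is the frequentist long-run coverage interpretation.
C) Wrong — coverage applies to intervals containing μ, not to future x̄ values.
D) Wrong — a CI is about the parameter μ, not individual data values.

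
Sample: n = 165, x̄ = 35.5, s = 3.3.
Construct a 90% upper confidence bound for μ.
μ ≤ 35.83

Upper bound (one-sided):
t* = 1.287 (one-sided for 90%)
Upper bound = x̄ + t* · s/√n = 35.5 + 1.287 · 3.3/√165 = 35.83

We are 90% confident that μ ≤ 35.83.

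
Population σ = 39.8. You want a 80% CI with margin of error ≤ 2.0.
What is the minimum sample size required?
n ≥ 651

For margin E ≤ 2.0:
n ≥ (z* · σ / E)²
n ≥ (1.282 · 39.8 / 2.0)²
n ≥ 650.85

Minimum n = 651 (rounding up)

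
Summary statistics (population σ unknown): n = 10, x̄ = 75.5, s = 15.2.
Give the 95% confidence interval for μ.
(64.63, 86.37)

t-interval (σ unknown):
df = n - 1 = 9
t* = 2.262 for 95% confidence

Margin of error = t* · s/√n = 2.262 · 15.2/√10 = 10.87

CI: (64.63, 86.37)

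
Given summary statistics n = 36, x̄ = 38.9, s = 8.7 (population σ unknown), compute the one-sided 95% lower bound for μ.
μ ≥ 36.45

Lower bound (one-sided):
t* = 1.690 (one-sided for 95%)
Lower bound = x̄ - t* · s/√n = 38.9 - 1.690 · 8.7/√36 = 36.45

We are 95% confident that μ ≥ 36.45.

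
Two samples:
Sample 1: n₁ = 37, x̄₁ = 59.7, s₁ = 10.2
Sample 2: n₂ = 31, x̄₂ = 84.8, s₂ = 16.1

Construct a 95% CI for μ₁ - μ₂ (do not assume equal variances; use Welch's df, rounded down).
(-31.82, -18.38)

Difference: x̄₁ - x̄₂ = -25.10
SE = √(s₁²/n₁ + s₂²/n₂) = √(10.2²/37 + 16.1²/31) = 3.3427
df = 48.96 → 48 (Welch–Satterthwaite, rounded down)
t* = 2.011

CI: -25.10 ± 2.011 · 3.3427 = -25.10 ± 6.72 = (-31.82, -18.38)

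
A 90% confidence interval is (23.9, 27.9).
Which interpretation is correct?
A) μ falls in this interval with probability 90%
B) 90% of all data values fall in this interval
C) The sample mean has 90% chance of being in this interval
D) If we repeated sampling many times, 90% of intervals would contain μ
D

A) Wrong — μ is fixed; the randomness lives in the interval, not in μ.
B) Wrong — a CI is about the parameter μ, not individual data values.
C) Wrong — x̄ is observed and sits in the interval by construction.
D) Correct — this is the frequentist long-run coverage interpretation.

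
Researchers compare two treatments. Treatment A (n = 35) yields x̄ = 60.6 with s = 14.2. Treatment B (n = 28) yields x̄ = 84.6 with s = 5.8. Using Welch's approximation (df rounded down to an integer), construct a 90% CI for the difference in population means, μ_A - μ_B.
(-28.43, -19.57)

Difference: x̄₁ - x̄₂ = -24.00
SE = √(s₁²/n₁ + s₂²/n₂) = √(14.2²/35 + 5.8²/28) = 2.6387
df = 47.08 → 47 (Welch–Satterthwaite, rounded down)
t* = 1.678

CI: -24.00 ± 1.678 · 2.6387 = -24.00 ± 4.43 = (-28.43, -19.57)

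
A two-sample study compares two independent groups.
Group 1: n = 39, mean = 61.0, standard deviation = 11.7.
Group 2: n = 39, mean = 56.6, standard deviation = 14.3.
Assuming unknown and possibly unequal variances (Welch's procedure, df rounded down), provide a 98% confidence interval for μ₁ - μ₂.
(-2.64, 11.44)

Difference: x̄₁ - x̄₂ = 4.40
SE = √(s₁²/n₁ + s₂²/n₂) = √(11.7²/39 + 14.3²/39) = 2.9586
df = 73.13 → 73 (Welch–Satterthwaite, rounded down)
t* = 2.379

CI: 4.40 ± 2.379 · 2.9586 = 4.40 ± 7.04 = (-2.64, 11.44)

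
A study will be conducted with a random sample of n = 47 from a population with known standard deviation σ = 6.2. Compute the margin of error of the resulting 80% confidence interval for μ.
Margin of error = 1.16

Margin of error = z* · σ/√n
= 1.282 · 6.2/√47
= 1.282 · 6.2/6.8557
= 1.16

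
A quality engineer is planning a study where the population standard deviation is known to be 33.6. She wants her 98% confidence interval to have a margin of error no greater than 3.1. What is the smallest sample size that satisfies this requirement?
n ≥ 636

For margin E ≤ 3.1:
n ≥ (z* · σ / E)²
n ≥ (2.326 · 33.6 / 3.1)²
n ≥ 635.59

Minimum n = 636 (rounding up)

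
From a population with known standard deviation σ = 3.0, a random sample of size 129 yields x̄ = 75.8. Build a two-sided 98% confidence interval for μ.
(75.19, 76.41)

z-interval (σ known):
z* = 2.326 for 98% confidence

Margin of error = z* · σ/√n = 2.326 · 3.0/√129 = 0.61

CI: (75.8 - 0.61, 75.8 + 0.61) = (75.19, 76.41)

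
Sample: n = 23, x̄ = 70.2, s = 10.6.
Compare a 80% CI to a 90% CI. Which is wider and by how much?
90% CI is wider by 1.75

df = 22
80% CI: t* = 1.321, (67.28, 73.12), width = 2 · t* · s/√n = 5.84
90% CI: t* = 1.717, (66.40, 74.00), width = 2 · t* · s/√n = 7.59

The 90% CI is wider by 7.59 - 5.84 = 1.75.
Higher confidence requires a wider interval.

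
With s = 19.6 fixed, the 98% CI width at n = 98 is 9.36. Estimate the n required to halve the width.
n ≈ 392

CI width ∝ 1/√n
To reduce width by factor 2, need √n to grow by 2 → need 2² = 4 times as many samples.

Current: n = 98, width = 9.36
New: n = 392, width ≈ 4.63

Width reduced by factor of 9.36/4.63 = 2.02.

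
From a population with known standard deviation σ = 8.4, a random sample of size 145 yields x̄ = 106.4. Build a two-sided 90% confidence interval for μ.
(105.25, 107.55)

z-interval (σ known):
z* = 1.645 for 90% confidence

Margin of error = z* · σ/√n = 1.645 · 8.4/√145 = 1.15

CI: (106.4 - 1.15, 106.4 + 1.15) = (105.25, 107.55)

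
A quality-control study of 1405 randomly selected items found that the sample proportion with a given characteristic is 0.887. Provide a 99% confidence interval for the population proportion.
(0.865, 0.909)

Proportion CI:
SE = √(p̂(1-p̂)/n) = √(0.887 · 0.113 / 1405) = 0.00845

z* = 2.576
Margin = z* · SE = 2.576 · 0.00845 = 0.0218

CI: 0.887 ± 0.0218 = (0.865, 0.909)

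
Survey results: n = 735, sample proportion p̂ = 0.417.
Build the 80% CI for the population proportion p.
(0.394, 0.440)

Proportion CI:
SE = √(p̂(1-p̂)/n) = √(0.417 · 0.583 / 735) = 0.01819

z* = 1.282
Margin = z* · SE = 1.282 · 0.01819 = 0.0233

CI: 0.417 ± 0.0233 = (0.394, 0.440)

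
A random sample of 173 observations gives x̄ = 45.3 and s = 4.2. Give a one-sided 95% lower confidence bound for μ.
μ ≥ 44.77

Lower bound (one-sided):
t* = 1.654 (one-sided for 95%)
Lower bound = x̄ - t* · s/√n = 45.3 - 1.654 · 4.2/√173 = 44.77

We are 95% confident that μ ≥ 44.77.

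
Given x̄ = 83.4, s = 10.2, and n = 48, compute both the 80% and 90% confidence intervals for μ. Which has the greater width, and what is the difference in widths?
90% CI is wider by 1.11

df = 47
80% CI: t* = 1.300, (81.49, 85.31), width = 2 · t* · s/√n = 3.83
90% CI: t* = 1.678, (80.93, 85.87), width = 2 · t* · s/√n = 4.94

The 90% CI is wider by 4.94 - 3.83 = 1.11.
Higher confidence requires a wider interval.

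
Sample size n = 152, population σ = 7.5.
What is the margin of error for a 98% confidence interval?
Margin of error = 1.41

Margin of error = z* · σ/√n
= 2.326 · 7.5/√152
= 2.326 · 7.5/12.3288
= 1.41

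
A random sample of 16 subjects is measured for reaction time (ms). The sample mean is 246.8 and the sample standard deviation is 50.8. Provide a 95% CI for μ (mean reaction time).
(219.74, 273.86)

t-interval (σ unknown):
df = n - 1 = 15
t* = 2.131 for 95% confidence

Margin of error = t* · s/√n = 2.131 · 50.8/√16 = 27.06

CI: (219.74, 273.86)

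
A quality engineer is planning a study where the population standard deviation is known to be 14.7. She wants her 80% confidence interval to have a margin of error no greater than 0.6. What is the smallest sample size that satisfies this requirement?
n ≥ 987

For margin E ≤ 0.6:
n ≥ (z* · σ / E)²
n ≥ (1.282 · 14.7 / 0.6)²
n ≥ 986.53

Minimum n = 987 (rounding up)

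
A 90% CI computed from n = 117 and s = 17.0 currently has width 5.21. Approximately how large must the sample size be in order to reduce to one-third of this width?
n ≈ 1053

CI width ∝ 1/√n
To reduce width by factor 3, need √n to grow by 3 → need 3² = 9 times as many samples.

Current: n = 117, width = 5.21
New: n = 1053, width ≈ 1.72

Width reduced by factor of 5.21/1.72 = 3.03.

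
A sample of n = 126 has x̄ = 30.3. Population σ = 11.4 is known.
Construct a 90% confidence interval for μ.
(28.63, 31.97)

z-interval (σ known):
z* = 1.645 for 90% confidence

Margin of error = z* · σ/√n = 1.645 · 11.4/√126 = 1.67

CI: (30.3 - 1.67, 30.3 + 1.67) = (28.63, 31.97)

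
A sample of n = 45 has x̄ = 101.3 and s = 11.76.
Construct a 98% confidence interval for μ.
(97.07, 105.53)

t-interval (σ unknown):
df = n - 1 = 44
t* = 2.414 for 98% confidence

Margin of error = t* · s/√n = 2.414 · 11.76/√45 = 4.23

CI: (97.07, 105.53)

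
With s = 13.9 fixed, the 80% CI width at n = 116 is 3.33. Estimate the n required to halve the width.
n ≈ 464

CI width ∝ 1/√n
To reduce width by factor 2, need √n to grow by 2 → need 2² = 4 times as many samples.

Current: n = 116, width = 3.33
New: n = 464, width ≈ 1.66

Width reduced by factor of 3.33/1.66 = 2.01.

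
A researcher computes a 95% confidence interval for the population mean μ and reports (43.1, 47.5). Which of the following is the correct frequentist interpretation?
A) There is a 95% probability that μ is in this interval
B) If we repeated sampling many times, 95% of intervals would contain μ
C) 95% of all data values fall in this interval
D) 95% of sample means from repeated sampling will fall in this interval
B

A) Wrong — μ is fixed; the randomness lives in the interval, not in μ.
B) Correct — this is the frequentist long-run coverage interpretation.
C) Wrong — a CI is about the parameter μ, not individual data values.
D) Wrong — coverage applies to intervals containing μ, not to future x̄ values.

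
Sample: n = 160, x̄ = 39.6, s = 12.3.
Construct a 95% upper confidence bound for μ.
μ ≤ 41.21

Upper bound (one-sided):
t* = 1.654 (one-sided for 95%)
Upper bound = x̄ + t* · s/√n = 39.6 + 1.654 · 12.3/√160 = 41.21

We are 95% confident that μ ≤ 41.21.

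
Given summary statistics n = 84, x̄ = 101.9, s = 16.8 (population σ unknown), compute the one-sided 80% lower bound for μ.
μ ≥ 100.35

Lower bound (one-sided):
t* = 0.846 (one-sided for 80%)
Lower bound = x̄ - t* · s/√n = 101.9 - 0.846 · 16.8/√84 = 100.35

We are 80% confident that μ ≥ 100.35.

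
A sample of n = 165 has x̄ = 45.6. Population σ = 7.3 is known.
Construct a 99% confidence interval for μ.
(44.14, 47.06)

z-interval (σ known):
z* = 2.576 for 99% confidence

Margin of error = z* · σ/√n = 2.576 · 7.3/√165 = 1.46

CI: (45.6 - 1.46, 45.6 + 1.46) = (44.14, 47.06)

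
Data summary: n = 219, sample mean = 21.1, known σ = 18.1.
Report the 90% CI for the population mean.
(19.09, 23.11)

z-interval (σ known):
z* = 1.645 for 90% confidence

Margin of error = z* · σ/√n = 1.645 · 18.1/√219 = 2.01

CI: (21.1 - 2.01, 21.1 + 2.01) = (19.09, 23.11)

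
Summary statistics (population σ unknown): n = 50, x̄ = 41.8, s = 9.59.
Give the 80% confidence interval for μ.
(40.04, 43.56)

t-interval (σ unknown):
df = n - 1 = 49
t* = 1.299 for 80% confidence

Margin of error = t* · s/√n = 1.299 · 9.59/√50 = 1.76

CI: (40.04, 43.56)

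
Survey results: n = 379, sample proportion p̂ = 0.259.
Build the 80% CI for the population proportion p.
(0.230, 0.288)

Proportion CI:
SE = √(p̂(1-p̂)/n) = √(0.259 · 0.741 / 379) = 0.02250

z* = 1.282
Margin = z* · SE = 1.282 · 0.02250 = 0.0288

CI: 0.259 ± 0.0288 = (0.230, 0.288)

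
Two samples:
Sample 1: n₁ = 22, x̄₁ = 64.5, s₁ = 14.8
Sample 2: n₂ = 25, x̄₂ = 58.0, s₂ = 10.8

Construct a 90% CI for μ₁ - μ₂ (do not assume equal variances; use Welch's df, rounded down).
(0.05, 12.95)

Difference: x̄₁ - x̄₂ = 6.50
SE = √(s₁²/n₁ + s₂²/n₂) = √(14.8²/22 + 10.8²/25) = 3.8239
df = 37.99 → 37 (Welch–Satterthwaite, rounded down)
t* = 1.687

CI: 6.50 ± 1.687 · 3.8239 = 6.50 ± 6.45 = (0.05, 12.95)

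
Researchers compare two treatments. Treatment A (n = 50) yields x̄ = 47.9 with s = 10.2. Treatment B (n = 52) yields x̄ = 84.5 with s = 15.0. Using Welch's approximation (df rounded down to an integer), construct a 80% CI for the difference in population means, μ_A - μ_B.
(-39.87, -33.33)

Difference: x̄₁ - x̄₂ = -36.60
SE = √(s₁²/n₁ + s₂²/n₂) = √(10.2²/50 + 15.0²/52) = 2.5313
df = 90.15 → 90 (Welch–Satterthwaite, rounded down)
t* = 1.291

CI: -36.60 ± 1.291 · 2.5313 = -36.60 ± 3.27 = (-39.87, -33.33)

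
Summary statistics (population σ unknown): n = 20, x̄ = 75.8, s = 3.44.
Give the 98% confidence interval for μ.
(73.85, 77.75)

t-interval (σ unknown):
df = n - 1 = 19
t* = 2.539 for 98% confidence

Margin of error = t* · s/√n = 2.539 · 3.44/√20 = 1.95

CI: (73.85, 77.75)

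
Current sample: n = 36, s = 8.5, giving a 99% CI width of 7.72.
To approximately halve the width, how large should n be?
n ≈ 144

CI width ∝ 1/√n
To reduce width by factor 2, need √n to grow by 2 → need 2² = 4 times as many samples.

Current: n = 36, width = 7.72
New: n = 144, width ≈ 3.70

Width reduced by factor of 7.72/3.70 = 2.09.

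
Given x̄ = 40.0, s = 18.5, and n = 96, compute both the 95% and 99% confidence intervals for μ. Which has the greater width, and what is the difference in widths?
99% CI is wider by 2.43

df = 95
95% CI: t* = 1.985, (36.25, 43.75), width = 2 · t* · s/√n = 7.50
99% CI: t* = 2.629, (35.04, 44.96), width = 2 · t* · s/√n = 9.93

The 99% CI is wider by 9.93 - 7.50 = 2.43.
Higher confidence requires a wider interval.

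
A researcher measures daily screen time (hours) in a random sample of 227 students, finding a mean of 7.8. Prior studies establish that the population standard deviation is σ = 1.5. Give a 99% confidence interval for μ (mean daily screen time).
(7.54, 8.06)

z-interval (σ known):
z* = 2.576 for 99% confidence

Margin of error = z* · σ/√n = 2.576 · 1.5/√227 = 0.26

CI: (7.8 - 0.26, 7.8 + 0.26) = (7.54, 8.06)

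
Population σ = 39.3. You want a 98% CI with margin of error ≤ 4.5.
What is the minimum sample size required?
n ≥ 413

For margin E ≤ 4.5:
n ≥ (z* · σ / E)²
n ≥ (2.326 · 39.3 / 4.5)²
n ≥ 412.65

Minimum n = 413 (rounding up)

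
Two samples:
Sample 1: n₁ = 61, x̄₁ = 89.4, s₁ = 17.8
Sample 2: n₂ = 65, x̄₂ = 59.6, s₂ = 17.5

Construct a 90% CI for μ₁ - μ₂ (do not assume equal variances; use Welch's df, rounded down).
(24.58, 35.02)

Difference: x̄₁ - x̄₂ = 29.80
SE = √(s₁²/n₁ + s₂²/n₂) = √(17.8²/61 + 17.5²/65) = 3.1473
df = 123.19 → 123 (Welch–Satterthwaite, rounded down)
t* = 1.657

CI: 29.80 ± 1.657 · 3.1473 = 29.80 ± 5.22 = (24.58, 35.02)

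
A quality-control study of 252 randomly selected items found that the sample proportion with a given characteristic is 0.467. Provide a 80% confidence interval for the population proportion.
(0.427, 0.507)

Proportion CI:
SE = √(p̂(1-p̂)/n) = √(0.467 · 0.533 / 252) = 0.03143

z* = 1.282
Margin = z* · SE = 1.282 · 0.03143 = 0.0403

CI: 0.467 ± 0.0403 = (0.427, 0.507)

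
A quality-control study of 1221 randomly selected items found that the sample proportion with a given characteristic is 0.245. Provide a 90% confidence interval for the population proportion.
(0.225, 0.265)

Proportion CI:
SE = √(p̂(1-p̂)/n) = √(0.245 · 0.755 / 1221) = 0.01231

z* = 1.645
Margin = z* · SE = 1.645 · 0.01231 = 0.0202

CI: 0.245 ± 0.0202 = (0.225, 0.265)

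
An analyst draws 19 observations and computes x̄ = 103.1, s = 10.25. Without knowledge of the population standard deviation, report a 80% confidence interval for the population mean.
(99.97, 106.23)

t-interval (σ unknown):
df = n - 1 = 18
t* = 1.330 for 80% confidence

Margin of error = t* · s/√n = 1.330 · 10.25/√19 = 3.13

CI: (99.97, 106.23)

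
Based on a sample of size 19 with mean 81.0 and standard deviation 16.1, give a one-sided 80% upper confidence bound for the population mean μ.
μ ≤ 84.18

Upper bound (one-sided):
t* = 0.862 (one-sided for 80%)
Upper bound = x̄ + t* · s/√n = 81.0 + 0.862 · 16.1/√19 = 84.18

We are 80% confident that μ ≤ 84.18.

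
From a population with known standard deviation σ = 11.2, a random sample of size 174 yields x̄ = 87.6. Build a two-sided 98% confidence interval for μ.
(85.63, 89.57)

z-interval (σ known):
z* = 2.326 for 98% confidence

Margin of error = z* · σ/√n = 2.326 · 11.2/√174 = 1.97

CI: (87.6 - 1.97, 87.6 + 1.97) = (85.63, 89.57)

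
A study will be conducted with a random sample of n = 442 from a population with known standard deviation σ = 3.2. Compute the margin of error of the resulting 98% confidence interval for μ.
Margin of error = 0.35

Margin of error = z* · σ/√n
= 2.326 · 3.2/√442
= 2.326 · 3.2/21.0238
= 0.35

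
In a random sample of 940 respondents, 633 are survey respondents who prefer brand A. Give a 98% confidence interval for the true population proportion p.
(0.638, 0.709)

Proportion CI:
p̂ = 633/940 = 0.67340
SE = √(p̂(1-p̂)/n) = √(0.67340 · 0.32660 / 940) = 0.01530

z* = 2.326
Margin = z* · SE = 2.326 · 0.01530 = 0.0356

CI: 0.67340 ± 0.0356 = (0.638, 0.709)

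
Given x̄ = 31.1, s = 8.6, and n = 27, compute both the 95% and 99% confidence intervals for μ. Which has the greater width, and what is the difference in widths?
99% CI is wider by 2.39

df = 26
95% CI: t* = 2.056, (27.70, 34.50), width = 2 · t* · s/√n = 6.81
99% CI: t* = 2.779, (26.50, 35.70), width = 2 · t* · s/√n = 9.20

The 99% CI is wider by 9.20 - 6.81 = 2.39.
Higher confidence requires a wider interval.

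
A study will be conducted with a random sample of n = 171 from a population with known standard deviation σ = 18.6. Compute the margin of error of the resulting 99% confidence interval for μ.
Margin of error = 3.66

Margin of error = z* · σ/√n
= 2.576 · 18.6/√171
= 2.576 · 18.6/13.0767
= 3.66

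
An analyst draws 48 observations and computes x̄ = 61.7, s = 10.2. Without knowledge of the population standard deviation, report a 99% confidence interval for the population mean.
(57.75, 65.65)

t-interval (σ unknown):
df = n - 1 = 47
t* = 2.685 for 99% confidence

Margin of error = t* · s/√n = 2.685 · 10.2/√48 = 3.95

CI: (57.75, 65.65)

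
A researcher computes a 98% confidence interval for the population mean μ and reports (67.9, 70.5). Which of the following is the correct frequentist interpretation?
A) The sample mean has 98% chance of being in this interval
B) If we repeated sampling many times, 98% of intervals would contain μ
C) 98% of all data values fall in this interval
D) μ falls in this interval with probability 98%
B

A) Wrong — x̄ is observed and sits in the interval by construction.
B) Correct — this is the frequentist long-run coverage interpretation.
C) Wrong — a CI is about the parameter μ, not individual data values.
D) Wrong — μ is fixed; the randomness lives in the interval, not in μ.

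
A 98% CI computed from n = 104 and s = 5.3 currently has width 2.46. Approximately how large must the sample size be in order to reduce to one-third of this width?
n ≈ 936

CI width ∝ 1/√n
To reduce width by factor 3, need √n to grow by 3 → need 3² = 9 times as many samples.

Current: n = 104, width = 2.46
New: n = 936, width ≈ 0.81

Width reduced by factor of 2.46/0.81 = 3.04.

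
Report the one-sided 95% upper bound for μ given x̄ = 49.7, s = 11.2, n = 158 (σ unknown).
μ ≤ 51.17

Upper bound (one-sided):
t* = 1.655 (one-sided for 95%)
Upper bound = x̄ + t* · s/√n = 49.7 + 1.655 · 11.2/√158 = 51.17

We are 95% confident that μ ≤ 51.17.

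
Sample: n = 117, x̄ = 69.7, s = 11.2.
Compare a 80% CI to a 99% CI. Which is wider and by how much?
99% CI is wider by 2.75

df = 116
80% CI: t* = 1.289, (68.37, 71.03), width = 2 · t* · s/√n = 2.67
99% CI: t* = 2.619, (66.99, 72.41), width = 2 · t* · s/√n = 5.42

The 99% CI is wider by 5.42 - 2.67 = 2.75.
Higher confidence requires a wider interval.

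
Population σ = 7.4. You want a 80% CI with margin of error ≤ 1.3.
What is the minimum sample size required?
n ≥ 54

For margin E ≤ 1.3:
n ≥ (z* · σ / E)²
n ≥ (1.282 · 7.4 / 1.3)²
n ≥ 53.25

Minimum n = 54 (rounding up)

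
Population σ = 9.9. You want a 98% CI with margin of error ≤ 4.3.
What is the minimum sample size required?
n ≥ 29

For margin E ≤ 4.3:
n ≥ (z* · σ / E)²
n ≥ (2.326 · 9.9 / 4.3)²
n ≥ 28.68

Minimum n = 29 (rounding up)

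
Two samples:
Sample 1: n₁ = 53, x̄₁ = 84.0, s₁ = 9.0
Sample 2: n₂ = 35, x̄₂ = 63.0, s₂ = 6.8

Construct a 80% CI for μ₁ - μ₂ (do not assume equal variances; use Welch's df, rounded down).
(18.82, 23.18)

Difference: x̄₁ - x̄₂ = 21.00
SE = √(s₁²/n₁ + s₂²/n₂) = √(9.0²/53 + 6.8²/35) = 1.6880
df = 84.35 → 84 (Welch–Satterthwaite, rounded down)
t* = 1.292

CI: 21.00 ± 1.292 · 1.6880 = 21.00 ± 2.18 = (18.82, 23.18)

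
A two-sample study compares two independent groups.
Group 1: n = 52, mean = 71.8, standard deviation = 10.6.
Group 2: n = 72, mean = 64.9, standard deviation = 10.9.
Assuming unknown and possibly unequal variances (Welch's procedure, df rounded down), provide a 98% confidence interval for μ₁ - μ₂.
(2.29, 11.51)

Difference: x̄₁ - x̄₂ = 6.90
SE = √(s₁²/n₁ + s₂²/n₂) = √(10.6²/52 + 10.9²/72) = 1.9522
df = 111.80 → 111 (Welch–Satterthwaite, rounded down)
t* = 2.360

CI: 6.90 ± 2.360 · 1.9522 = 6.90 ± 4.61 = (2.29, 11.51)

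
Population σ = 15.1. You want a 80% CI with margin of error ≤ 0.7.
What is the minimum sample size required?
n ≥ 765

For margin E ≤ 0.7:
n ≥ (z* · σ / E)²
n ≥ (1.282 · 15.1 / 0.7)²
n ≥ 764.78

Minimum n = 765 (rounding up)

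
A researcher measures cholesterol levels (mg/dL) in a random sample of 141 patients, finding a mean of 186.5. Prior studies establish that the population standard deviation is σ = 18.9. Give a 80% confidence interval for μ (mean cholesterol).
(184.46, 188.54)

z-interval (σ known):
z* = 1.282 for 80% confidence

Margin of error = z* · σ/√n = 1.282 · 18.9/√141 = 2.04

CI: (186.5 - 2.04, 186.5 + 2.04) = (184.46, 188.54)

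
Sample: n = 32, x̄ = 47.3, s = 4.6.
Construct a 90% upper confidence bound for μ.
μ ≤ 48.36

Upper bound (one-sided):
t* = 1.309 (one-sided for 90%)
Upper bound = x̄ + t* · s/√n = 47.3 + 1.309 · 4.6/√32 = 48.36

We are 90% confident that μ ≤ 48.36.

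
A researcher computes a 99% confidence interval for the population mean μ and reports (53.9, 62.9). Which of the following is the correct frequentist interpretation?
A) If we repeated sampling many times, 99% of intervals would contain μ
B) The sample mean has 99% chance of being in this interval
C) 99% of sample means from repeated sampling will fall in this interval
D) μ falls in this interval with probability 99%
A

A) Correct — this is the frequentist long-run coverage interpretation.
B) Wrong — x̄ is observed and sits in the interval by construction.
C) Wrong — coverage applies to intervals containing μ, not to future x̄ values.
D) Wrong — μ is fixed; the randomness lives in the interval, not in μ.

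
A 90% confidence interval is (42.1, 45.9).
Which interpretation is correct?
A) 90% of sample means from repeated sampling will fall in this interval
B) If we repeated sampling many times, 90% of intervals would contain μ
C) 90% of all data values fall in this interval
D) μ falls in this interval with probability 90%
B

A) Wrong — coverage applies to intervals containing μ, not to future x̄ values.
B) Correct — this is the frequentist long-run coverage interpretation.
C) Wrong — a CI is about the parameter μ, not individual data values.
D) Wrong — μ is fixed; the randomness lives in the interval, not in μ.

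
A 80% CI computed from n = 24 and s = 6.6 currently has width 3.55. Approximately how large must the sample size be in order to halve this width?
n ≈ 96

CI width ∝ 1/√n
To reduce width by factor 2, need √n to grow by 2 → need 2² = 4 times as many samples.

Current: n = 24, width = 3.55
New: n = 96, width ≈ 1.74

Width reduced by factor of 3.55/1.74 = 2.04.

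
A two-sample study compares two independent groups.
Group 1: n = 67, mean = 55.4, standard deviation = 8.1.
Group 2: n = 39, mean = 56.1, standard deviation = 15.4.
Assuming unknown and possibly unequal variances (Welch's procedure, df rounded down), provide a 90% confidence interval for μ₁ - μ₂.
(-5.15, 3.75)

Difference: x̄₁ - x̄₂ = -0.70
SE = √(s₁²/n₁ + s₂²/n₂) = √(8.1²/67 + 15.4²/39) = 2.6571
df = 50.47 → 50 (Welch–Satterthwaite, rounded down)
t* = 1.676

CI: -0.70 ± 1.676 · 2.6571 = -0.70 ± 4.45 = (-5.15, 3.75)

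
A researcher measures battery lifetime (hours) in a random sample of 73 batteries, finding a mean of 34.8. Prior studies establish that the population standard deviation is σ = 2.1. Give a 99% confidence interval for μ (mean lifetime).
(34.17, 35.43)

z-interval (σ known):
z* = 2.576 for 99% confidence

Margin of error = z* · σ/√n = 2.576 · 2.1/√73 = 0.63

CI: (34.8 - 0.63, 34.8 + 0.63) = (34.17, 35.43)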